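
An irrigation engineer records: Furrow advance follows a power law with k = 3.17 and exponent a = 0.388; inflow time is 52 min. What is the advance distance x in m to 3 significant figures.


Approach: apply the power-law advance function, x = k*t^a.
x = 3.17 * 52^0.388 = 14.7 m
Therefore the advance distance x = 14.7 m.


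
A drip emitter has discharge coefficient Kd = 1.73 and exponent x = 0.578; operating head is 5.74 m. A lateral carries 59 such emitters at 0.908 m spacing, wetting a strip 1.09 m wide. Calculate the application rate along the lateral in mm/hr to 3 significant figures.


Approach: apply the emitter equation with a lateral mass balance, q = Kd*h^x; Q = n*q; rate = Q/(n*spacing*width).
Step 1 — single emitter flow (q = Kd*h^x):
  q = 1.73 * 5.74^0.578 = 4.7500 L/hr
Step 2 — total lateral flow: Q = 59 * 4.7500 = 280.25 L/hr
Step 3 — wetted area: A = 59 * 0.908 * 1.09 = 58.393 m^2
Step 4 — application rate: Q/A = 280.25/58.393 = 4.80 mm/hr
Therefore the application rate along the lateral = 4.80 mm/hr.


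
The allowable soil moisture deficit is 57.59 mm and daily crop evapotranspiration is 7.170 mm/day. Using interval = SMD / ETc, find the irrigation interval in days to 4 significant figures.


interval = 57.59 / 7.170 = 8.032 days
Therefore the irrigation interval = 8.032 days.


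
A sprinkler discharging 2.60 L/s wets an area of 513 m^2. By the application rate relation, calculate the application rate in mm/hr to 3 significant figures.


Approach: apply the application rate relation, rate = (Q/A)*3600.
rate = (2.60 / 513) * 3600 = 18.2 mm/hr
Therefore the application rate = 18.2 mm/hr.


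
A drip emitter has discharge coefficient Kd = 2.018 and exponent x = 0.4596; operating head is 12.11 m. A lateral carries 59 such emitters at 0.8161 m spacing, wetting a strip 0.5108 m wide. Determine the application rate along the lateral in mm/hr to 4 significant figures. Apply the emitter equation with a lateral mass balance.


Approach: apply the emitter equation with a lateral mass balance, q = Kd*h^x; Q = n*q; rate = Q/(n*spacing*width).
Step 1 — single emitter flow (q = Kd*h^x):
  q = 2.018 * 12.11^0.4596 = 6.34942 L/hr
Step 2 — total lateral flow: Q = 59 * 6.34942 = 374.616 L/hr
Step 3 — wetted area: A = 59 * 0.8161 * 0.5108 = 24.5950 m^2
Step 4 — application rate: Q/A = 374.616/24.5950 = 15.23 mm/hr
Therefore the application rate along the lateral = 15.23 mm/hr.


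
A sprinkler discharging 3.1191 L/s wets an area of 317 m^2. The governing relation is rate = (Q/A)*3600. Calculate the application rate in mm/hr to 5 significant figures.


rate = (3.1191 / 317) * 3600 = 35.422 mm/hr
Therefore the application rate = 35.422 mm/hr.


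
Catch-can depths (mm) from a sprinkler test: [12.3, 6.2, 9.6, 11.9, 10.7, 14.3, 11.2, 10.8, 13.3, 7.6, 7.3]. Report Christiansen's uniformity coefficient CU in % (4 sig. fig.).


Approach: apply Christiansen's uniformity coefficient, CU = (1 - mean_abs_deviation/mean)*100.
mean = 10.4727 mm
mean |d_i - mean| = 2.03471 mm
CU = (1 - 2.03471/10.4727)*100 = 80.57 %
Therefore Christiansen's uniformity coefficient CU = 80.57 %.


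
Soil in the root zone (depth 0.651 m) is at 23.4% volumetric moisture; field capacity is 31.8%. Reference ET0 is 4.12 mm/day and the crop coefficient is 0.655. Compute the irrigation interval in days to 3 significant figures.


Approach: apply soil-water budget scheduling, SMD = (FC-theta)/100*depth*1000; ETc = ET0*Kc; interval = SMD/ETc.
Step 1 — soil moisture deficit:
  SMD = (31.8 - 23.4)/100 * 0.651 * 1000 = 54.684 mm
Step 2 — daily crop ET (ETc = ET0*Kc):
  ETc = 4.12 * 0.655 = 2.6986 mm/day
Step 3 — irrigation interval (SMD/ETc):
  interval = 54.684 / 2.6986 = 20.3 days
Therefore the irrigation interval = 20.3 days.


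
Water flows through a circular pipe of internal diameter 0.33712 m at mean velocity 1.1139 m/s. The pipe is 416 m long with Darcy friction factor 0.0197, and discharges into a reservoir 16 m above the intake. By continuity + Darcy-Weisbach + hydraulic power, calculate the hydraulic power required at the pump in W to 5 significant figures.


Approach: apply continuity + Darcy-Weisbach + hydraulic power, Q = A*v; hf = f*(L/D)*(v^2/(2g)); H = static + hf; P = rho*g*Q*H.
Step 1 — flow rate (continuity, Q = A*v):
  A = pi*(0.33712/2)^2 = 0.08926042 m^2
  Q = 0.08926042 * 1.1139 = 0.09942718 m^3/s
Step 2 — friction head loss (Darcy-Weisbach):
  hf = 0.0197 * (416/0.33712) * (1.1139^2 / (2*9.81))
  hf = 1.537335 m
Step 3 — total head: H = 16 + 1.537335 = 17.53733 m
Step 4 — hydraulic power (P = rho*g*Q*H):
  P = 1000 * 9.81 * 0.09942718 * 17.53733 = 17106 W
Therefore the hydraulic power required at the pump = 17106 W.


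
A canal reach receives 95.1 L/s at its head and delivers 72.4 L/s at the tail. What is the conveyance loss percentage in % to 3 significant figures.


Approach: apply the conveyance loss ratio, loss% = ((Q_head - Q_tail)/Q_head)*100.
loss = ((95.1 - 72.4)/95.1)*100 = 23.9 %
Therefore the conveyance loss percentage = 23.9 %.


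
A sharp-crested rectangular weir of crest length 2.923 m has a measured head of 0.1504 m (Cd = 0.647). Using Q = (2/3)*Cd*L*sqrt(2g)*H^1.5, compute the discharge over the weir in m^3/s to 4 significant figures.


Q = (2/3)*0.647*2.923*sqrt(2*9.81)*0.1504^1.5 = 0.3257 m^3/s
Therefore the discharge over the weir = 0.3257 m^3/s.


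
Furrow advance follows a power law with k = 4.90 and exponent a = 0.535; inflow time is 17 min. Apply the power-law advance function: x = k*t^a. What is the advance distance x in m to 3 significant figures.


x = 4.90 * 17^0.535 = 22.3 m
Therefore the advance distance x = 22.3 m.


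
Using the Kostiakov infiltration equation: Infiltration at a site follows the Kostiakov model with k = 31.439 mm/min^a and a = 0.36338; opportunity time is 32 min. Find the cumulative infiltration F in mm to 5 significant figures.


Approach: apply the Kostiakov infiltration equation, F = k*t^a.
F = 31.439 * 32^0.36338 = 110.77 mm
Therefore the cumulative infiltration F = 110.77 mm.


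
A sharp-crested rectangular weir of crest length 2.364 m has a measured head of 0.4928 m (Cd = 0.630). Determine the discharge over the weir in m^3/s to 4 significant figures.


Approach: apply the rectangular weir equation, Q = (2/3)*Cd*L*sqrt(2g)*H^1.5.
Q = (2/3)*0.630*2.364*sqrt(2*9.81)*0.4928^1.5 = 1.521 m^3/s
Therefore the discharge over the weir = 1.521 m^3/s.


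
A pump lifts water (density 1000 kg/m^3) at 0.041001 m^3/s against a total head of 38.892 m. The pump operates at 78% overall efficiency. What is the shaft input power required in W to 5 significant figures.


Approach: apply hydraulic power then efficiency conversion, P = rho*g*Q*H; P_in = P/eta.
Step 1 — hydraulic power (P = rho*g*Q*H):
  P = 1000 * 9.81 * 0.041001 * 38.892 = 15643.13 W
Step 2 — input power: P_in = P/eta = 15643.13 / 0.78 = 20055 W
Therefore the shaft input power required = 20055 W.


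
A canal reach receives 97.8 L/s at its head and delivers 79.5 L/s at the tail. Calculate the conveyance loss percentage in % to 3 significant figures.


Approach: apply the conveyance loss ratio, loss% = ((Q_head - Q_tail)/Q_head)*100.
loss = ((97.8 - 79.5)/97.8)*100 = 18.7 %
Therefore the conveyance loss percentage = 18.7 %.


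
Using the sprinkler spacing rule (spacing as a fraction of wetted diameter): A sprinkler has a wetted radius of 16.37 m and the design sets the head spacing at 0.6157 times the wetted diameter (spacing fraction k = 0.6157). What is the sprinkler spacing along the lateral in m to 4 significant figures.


Approach: apply the sprinkler spacing rule (spacing as a fraction of wetted diameter), S = k*(2*R).
S = 0.6157 * (2 * 16.37) = 20.16 m
Therefore the sprinkler spacing along the lateral = 20.16 m.


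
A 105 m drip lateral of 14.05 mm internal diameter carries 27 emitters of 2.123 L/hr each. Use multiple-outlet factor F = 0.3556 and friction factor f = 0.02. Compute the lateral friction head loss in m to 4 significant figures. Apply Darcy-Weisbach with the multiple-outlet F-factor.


Approach: apply Darcy-Weisbach with the multiple-outlet F-factor, Q = n*q/(3600*1000) m^3/s; v = Q/A; hf = F*f*(L/D)*(v^2/(2g)).
Q = 27*2.123/(3600*1000) = 1.59225e-05 m^3/s
A = pi*(14.05e-3/2)^2 = 1.55040e-04 m^2, so v = Q/A = 0.102700 m/s
hf = 0.3556*0.02*(105/0.01405)*(0.102700^2/(2*9.81)) = 0.02857 m
Therefore the lateral friction head loss = 0.02857 m.


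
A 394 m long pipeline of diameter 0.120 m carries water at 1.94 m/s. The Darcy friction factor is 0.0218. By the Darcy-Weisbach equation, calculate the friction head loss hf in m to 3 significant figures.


Approach: apply the Darcy-Weisbach equation, hf = f*(L/D)*(v^2/(2g)).
hf = 0.0218 * (394/0.120) * (1.94^2 / (2*9.81))
hf = 13.7 m
Therefore the friction head loss hf = 13.7 m.


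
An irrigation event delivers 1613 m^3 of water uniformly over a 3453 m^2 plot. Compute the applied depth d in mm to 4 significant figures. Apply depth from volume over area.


Approach: apply depth from volume over area, d = (V/A)*1000.
d = (1613 / 3453) * 1000 = 467.1 mm
Therefore the applied depth d = 467.1 mm.


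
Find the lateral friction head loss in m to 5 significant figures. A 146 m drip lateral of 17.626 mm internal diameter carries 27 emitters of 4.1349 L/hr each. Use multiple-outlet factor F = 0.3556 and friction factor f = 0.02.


Approach: apply Darcy-Weisbach with the multiple-outlet F-factor, Q = n*q/(3600*1000) m^3/s; v = Q/A; hf = F*f*(L/D)*(v^2/(2g)).
Q = 27*4.1349/(3600*1000) = 3.101175e-05 m^3/s
A = pi*(17.626e-3/2)^2 = 2.440043e-04 m^2, so v = Q/A = 0.1270951 m/s
hf = 0.3556*0.02*(146/0.017626)*(0.1270951^2/(2*9.81)) = 0.048501 m
Therefore the lateral friction head loss = 0.048501 m.


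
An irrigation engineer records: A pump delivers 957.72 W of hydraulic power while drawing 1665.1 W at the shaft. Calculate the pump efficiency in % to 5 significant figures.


Approach: apply the efficiency ratio, eta = (P_out/P_in)*100.
eta = (957.72 / 1665.1) * 100 = 57.517 %
Therefore the pump efficiency = 57.517 %.


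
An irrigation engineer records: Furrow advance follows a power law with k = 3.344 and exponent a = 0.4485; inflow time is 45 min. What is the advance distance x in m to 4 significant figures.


Approach: apply the power-law advance function, x = k*t^a.
x = 3.344 * 45^0.4485 = 18.44 m
Therefore the advance distance x = 18.44 m.


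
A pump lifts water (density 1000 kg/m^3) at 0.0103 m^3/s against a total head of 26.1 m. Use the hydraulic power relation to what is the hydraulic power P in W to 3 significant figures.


Approach: apply the hydraulic power relation, P = rho*g*Q*H.
P = 1000 * 9.81 * 0.0103 * 26.1 = 2640 W
Therefore the hydraulic power P = 2640 W.


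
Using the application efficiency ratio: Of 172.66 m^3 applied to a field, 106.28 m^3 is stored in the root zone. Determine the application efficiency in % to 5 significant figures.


Approach: apply the application efficiency ratio, Ea = (stored/applied)*100.
Ea = (106.28/172.66)*100 = 61.555 %
Therefore the application efficiency = 61.555 %.


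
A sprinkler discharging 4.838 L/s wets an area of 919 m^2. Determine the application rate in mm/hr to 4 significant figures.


Approach: apply the application rate relation, rate = (Q/A)*3600.
rate = (4.838 / 919) * 3600 = 18.95 mm/hr
Therefore the application rate = 18.95 mm/hr.


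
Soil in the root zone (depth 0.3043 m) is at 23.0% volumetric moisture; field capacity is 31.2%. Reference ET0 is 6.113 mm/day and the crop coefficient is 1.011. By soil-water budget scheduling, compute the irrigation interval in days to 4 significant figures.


Approach: apply soil-water budget scheduling, SMD = (FC-theta)/100*depth*1000; ETc = ET0*Kc; interval = SMD/ETc.
Step 1 — soil moisture deficit:
  SMD = (31.2 - 23.0)/100 * 0.3043 * 1000 = 24.9526 mm
Step 2 — daily crop ET (ETc = ET0*Kc):
  ETc = 6.113 * 1.011 = 6.18024 mm/day
Step 3 — irrigation interval (SMD/ETc):
  interval = 24.9526 / 6.18024 = 4.037 days
Therefore the irrigation interval = 4.037 days.


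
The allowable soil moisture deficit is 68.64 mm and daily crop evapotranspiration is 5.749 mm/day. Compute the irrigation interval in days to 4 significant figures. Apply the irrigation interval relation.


Approach: apply the irrigation interval relation, interval = SMD / ETc.
interval = 68.64 / 5.749 = 11.94 days
Therefore the irrigation interval = 11.94 days.


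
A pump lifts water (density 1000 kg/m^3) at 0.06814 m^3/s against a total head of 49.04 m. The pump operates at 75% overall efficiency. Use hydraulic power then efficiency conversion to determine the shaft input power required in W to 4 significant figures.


Approach: apply hydraulic power then efficiency conversion, P = rho*g*Q*H; P_in = P/eta.
Step 1 — hydraulic power (P = rho*g*Q*H):
  P = 1000 * 9.81 * 0.06814 * 49.04 = 32781.0 W
Step 2 — input power: P_in = P/eta = 32781.0 / 0.75 = 43710 W
Therefore the shaft input power required = 43710 W.


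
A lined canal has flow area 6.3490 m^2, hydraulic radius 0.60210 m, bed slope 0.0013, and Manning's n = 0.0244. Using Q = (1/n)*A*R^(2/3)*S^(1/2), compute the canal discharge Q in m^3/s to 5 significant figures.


Q = (1/0.0244) * 6.3490 * 0.60210^(2/3) * 0.0013^(1/2) = 6.6896 m^3/s
Therefore the canal discharge Q = 6.6896 m^3/s.


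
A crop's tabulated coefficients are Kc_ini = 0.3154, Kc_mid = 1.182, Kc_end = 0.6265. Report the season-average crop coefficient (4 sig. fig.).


Approach: apply a simple seasonal average, Kc_avg = (Kc_ini + Kc_mid + Kc_end)/3.
Kc_avg = (0.3154 + 1.182 + 0.6265)/3 = 0.7080
Therefore the season-average crop coefficient = 0.7080.


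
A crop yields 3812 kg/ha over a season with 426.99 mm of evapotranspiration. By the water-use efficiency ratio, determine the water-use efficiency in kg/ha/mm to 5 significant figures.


Approach: apply the water-use efficiency ratio, WUE = yield/ET.
WUE = 3812 / 426.99 = 8.9276 kg/ha/mm
Therefore the water-use efficiency = 8.9276 kg/ha/mm.


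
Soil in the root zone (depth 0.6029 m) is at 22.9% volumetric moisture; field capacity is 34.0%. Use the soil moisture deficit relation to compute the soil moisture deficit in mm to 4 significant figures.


Approach: apply the soil moisture deficit relation, SMD = (FC - theta)/100 * depth * 1000.
SMD = (34.0 - 22.9)/100 * 0.6029 * 1000 = 66.92 mm
Therefore the soil moisture deficit = 66.92 mm.


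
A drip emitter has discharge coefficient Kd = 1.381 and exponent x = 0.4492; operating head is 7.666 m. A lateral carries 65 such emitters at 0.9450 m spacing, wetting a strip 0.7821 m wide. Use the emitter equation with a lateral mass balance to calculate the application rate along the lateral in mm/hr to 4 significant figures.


Approach: apply the emitter equation with a lateral mass balance, q = Kd*h^x; Q = n*q; rate = Q/(n*spacing*width).
Step 1 — single emitter flow (q = Kd*h^x):
  q = 1.381 * 7.666^0.4492 = 3.44780 L/hr
Step 2 — total lateral flow: Q = 65 * 3.44780 = 224.107 L/hr
Step 3 — wetted area: A = 65 * 0.9450 * 0.7821 = 48.0405 m^2
Step 4 — application rate: Q/A = 224.107/48.0405 = 4.665 mm/hr
Therefore the application rate along the lateral = 4.665 mm/hr.


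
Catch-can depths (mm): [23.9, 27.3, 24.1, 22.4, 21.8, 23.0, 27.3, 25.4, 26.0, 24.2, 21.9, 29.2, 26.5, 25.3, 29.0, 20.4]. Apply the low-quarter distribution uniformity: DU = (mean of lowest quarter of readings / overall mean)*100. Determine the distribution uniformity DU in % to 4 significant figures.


sorted lowest 4 of 16: [20.4, 21.8, 21.9, 22.4] -> mean = 21.6250 mm
overall mean = 24.8562 mm
DU = (21.6250/24.8562)*100 = 87.00 %
Therefore the distribution uniformity DU = 87.00 %.


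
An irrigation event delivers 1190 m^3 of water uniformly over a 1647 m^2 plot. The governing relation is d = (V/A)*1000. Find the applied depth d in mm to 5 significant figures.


d = (1190 / 1647) * 1000 = 722.53 mm
Therefore the applied depth d = 722.53 mm.


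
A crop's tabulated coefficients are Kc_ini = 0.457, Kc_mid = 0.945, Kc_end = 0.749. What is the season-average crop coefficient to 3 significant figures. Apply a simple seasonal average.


Approach: apply a simple seasonal average, Kc_avg = (Kc_ini + Kc_mid + Kc_end)/3.
Kc_avg = (0.457 + 0.945 + 0.749)/3 = 0.717
Therefore the season-average crop coefficient = 0.717.


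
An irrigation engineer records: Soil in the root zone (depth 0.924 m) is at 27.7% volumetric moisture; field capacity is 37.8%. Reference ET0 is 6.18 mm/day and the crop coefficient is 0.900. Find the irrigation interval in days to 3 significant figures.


Approach: apply soil-water budget scheduling, SMD = (FC-theta)/100*depth*1000; ETc = ET0*Kc; interval = SMD/ETc.
Step 1 — soil moisture deficit:
  SMD = (37.8 - 27.7)/100 * 0.924 * 1000 = 93.324 mm
Step 2 — daily crop ET (ETc = ET0*Kc):
  ETc = 6.18 * 0.900 = 5.5620 mm/day
Step 3 — irrigation interval (SMD/ETc):
  interval = 93.324 / 5.5620 = 16.8 days
Therefore the irrigation interval = 16.8 days.


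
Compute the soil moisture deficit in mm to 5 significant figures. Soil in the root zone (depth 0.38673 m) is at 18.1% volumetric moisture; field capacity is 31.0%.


Approach: apply the soil moisture deficit relation, SMD = (FC - theta)/100 * depth * 1000.
SMD = (31.0 - 18.1)/100 * 0.38673 * 1000 = 49.888 mm
Therefore the soil moisture deficit = 49.888 mm.


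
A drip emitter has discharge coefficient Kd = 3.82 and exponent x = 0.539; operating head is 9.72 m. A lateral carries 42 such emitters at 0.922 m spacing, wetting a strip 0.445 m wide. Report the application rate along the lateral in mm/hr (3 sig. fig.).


Approach: apply the emitter equation with a lateral mass balance, q = Kd*h^x; Q = n*q; rate = Q/(n*spacing*width).
Step 1 — single emitter flow (q = Kd*h^x):
  q = 3.82 * 9.72^0.539 = 13.014 L/hr
Step 2 — total lateral flow: Q = 42 * 13.014 = 546.59 L/hr
Step 3 — wetted area: A = 42 * 0.922 * 0.445 = 17.232 m^2
Step 4 — application rate: Q/A = 546.59/17.232 = 31.7 mm/hr
Therefore the application rate along the lateral = 31.7 mm/hr.


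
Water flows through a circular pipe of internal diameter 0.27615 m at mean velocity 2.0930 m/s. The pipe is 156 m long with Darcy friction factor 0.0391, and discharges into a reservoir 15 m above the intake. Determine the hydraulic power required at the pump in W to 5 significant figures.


Approach: apply continuity + Darcy-Weisbach + hydraulic power, Q = A*v; hf = f*(L/D)*(v^2/(2g)); H = static + hf; P = rho*g*Q*H.
Step 1 — flow rate (continuity, Q = A*v):
  A = pi*(0.27615/2)^2 = 0.05989354 m^2
  Q = 0.05989354 * 2.0930 = 0.1253572 m^3/s
Step 2 — friction head loss (Darcy-Weisbach):
  hf = 0.0391 * (156/0.27615) * (2.0930^2 / (2*9.81))
  hf = 4.931690 m
Step 3 — total head: H = 15 + 4.931690 = 19.93169 m
Step 4 — hydraulic power (P = rho*g*Q*H):
  P = 1000 * 9.81 * 0.1253572 * 19.93169 = 24511 W
Therefore the hydraulic power required at the pump = 24511 W.


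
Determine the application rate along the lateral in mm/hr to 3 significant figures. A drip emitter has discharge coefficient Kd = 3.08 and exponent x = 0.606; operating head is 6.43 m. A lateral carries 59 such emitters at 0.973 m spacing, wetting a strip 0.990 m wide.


Approach: apply the emitter equation with a lateral mass balance, q = Kd*h^x; Q = n*q; rate = Q/(n*spacing*width).
Step 1 — single emitter flow (q = Kd*h^x):
  q = 3.08 * 6.43^0.606 = 9.5132 L/hr
Step 2 — total lateral flow: Q = 59 * 9.5132 = 561.28 L/hr
Step 3 — wetted area: A = 59 * 0.973 * 0.990 = 56.833 m^2
Step 4 — application rate: Q/A = 561.28/56.833 = 9.88 mm/hr
Therefore the application rate along the lateral = 9.88 mm/hr.


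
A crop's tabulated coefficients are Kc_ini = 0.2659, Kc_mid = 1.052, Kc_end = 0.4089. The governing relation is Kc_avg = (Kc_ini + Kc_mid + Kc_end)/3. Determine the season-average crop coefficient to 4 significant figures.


Kc_avg = (0.2659 + 1.052 + 0.4089)/3 = 0.5756
Therefore the season-average crop coefficient = 0.5756.


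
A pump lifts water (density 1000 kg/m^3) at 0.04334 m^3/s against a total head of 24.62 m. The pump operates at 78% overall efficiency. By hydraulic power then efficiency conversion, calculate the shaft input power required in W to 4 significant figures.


Approach: apply hydraulic power then efficiency conversion, P = rho*g*Q*H; P_in = P/eta.
Step 1 — hydraulic power (P = rho*g*Q*H):
  P = 1000 * 9.81 * 0.04334 * 24.62 = 10467.6 W
Step 2 — input power: P_in = P/eta = 10467.6 / 0.78 = 13420 W
Therefore the shaft input power required = 13420 W.


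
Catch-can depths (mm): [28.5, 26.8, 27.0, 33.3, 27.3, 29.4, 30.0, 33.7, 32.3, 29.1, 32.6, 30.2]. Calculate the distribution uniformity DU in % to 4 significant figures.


Approach: apply the low-quarter distribution uniformity, DU = (mean of lowest quarter of readings / overall mean)*100.
sorted lowest 3 of 12: [26.8, 27.0, 27.3] -> mean = 27.0333 mm
overall mean = 30.0167 mm
DU = (27.0333/30.0167)*100 = 90.06 %
Therefore the distribution uniformity DU = 90.06 %.


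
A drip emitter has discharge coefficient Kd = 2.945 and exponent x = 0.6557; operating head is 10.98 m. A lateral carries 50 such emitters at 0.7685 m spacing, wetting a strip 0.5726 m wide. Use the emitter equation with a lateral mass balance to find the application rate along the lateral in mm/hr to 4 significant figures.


Approach: apply the emitter equation with a lateral mass balance, q = Kd*h^x; Q = n*q; rate = Q/(n*spacing*width).
Step 1 — single emitter flow (q = Kd*h^x):
  q = 2.945 * 10.98^0.6557 = 14.1713 L/hr
Step 2 — total lateral flow: Q = 50 * 14.1713 = 708.563 L/hr
Step 3 — wetted area: A = 50 * 0.7685 * 0.5726 = 22.0022 m^2
Step 4 — application rate: Q/A = 708.563/22.0022 = 32.20 mm/hr
Therefore the application rate along the lateral = 32.20 mm/hr.


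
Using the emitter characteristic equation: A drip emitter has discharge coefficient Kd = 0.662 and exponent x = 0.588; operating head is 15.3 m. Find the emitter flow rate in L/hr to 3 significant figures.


Approach: apply the emitter characteristic equation, q = Kd * h^x.
q = 0.662 * 15.3^0.588 = 3.29 L/hr
Therefore the emitter flow rate = 3.29 L/hr.


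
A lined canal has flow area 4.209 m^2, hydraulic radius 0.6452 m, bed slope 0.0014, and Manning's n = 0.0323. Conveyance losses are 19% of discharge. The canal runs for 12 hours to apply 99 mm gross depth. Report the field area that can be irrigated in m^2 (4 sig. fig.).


Approach: apply Manning's equation with a conveyance and depth budget, Q = (1/n)*A*R^(2/3)*S^(1/2); Q_field = Q*(1-loss); Area = Q_field*t/(d/1000).
Step 1 — canal discharge (Manning's equation):
  Q = (1/0.0323) * 4.209 * 0.6452^(2/3) * 0.0014^(1/2) = 3.64058 m^3/s
Step 2 — delivered flow: Q_field = 3.64058*(1 - 19/100) = 2.94887 m^3/s
Step 3 — volume delivered: V = 2.94887 * 12*3600 = 127391 m^3
Step 4 — area served: A = V / (depth/1000) = 127391 / 0.099 = 1287000 m^2
Therefore the field area that can be irrigated = 1287000 m^2.


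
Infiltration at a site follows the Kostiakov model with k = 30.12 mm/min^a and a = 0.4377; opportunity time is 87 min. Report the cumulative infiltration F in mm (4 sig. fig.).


Approach: apply the Kostiakov infiltration equation, F = k*t^a.
F = 30.12 * 87^0.4377 = 212.7 mm
Therefore the cumulative infiltration F = 212.7 mm.


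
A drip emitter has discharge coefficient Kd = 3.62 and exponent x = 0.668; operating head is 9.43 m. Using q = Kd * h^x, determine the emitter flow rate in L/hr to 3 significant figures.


q = 3.62 * 9.43^0.668 = 16.2 L/hr
Therefore the emitter flow rate = 16.2 L/hr.


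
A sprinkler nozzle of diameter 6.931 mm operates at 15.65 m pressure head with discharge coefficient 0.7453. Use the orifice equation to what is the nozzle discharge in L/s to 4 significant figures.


Approach: apply the orifice equation, Q = Cd*A*sqrt(2*g*h), A = pi*(d/2)^2.
A = pi*(6.931e-3/2)^2 = 3.77296e-05 m^2
Q = 0.7453 * 3.77296e-05 * sqrt(2*9.81*15.65) * 1000 = 0.4927 L/s
Therefore the nozzle discharge = 0.4927 L/s.


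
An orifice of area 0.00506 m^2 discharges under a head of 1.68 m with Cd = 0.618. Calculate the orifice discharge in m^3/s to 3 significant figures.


Approach: apply the orifice equation, Q = Cd*A*sqrt(2*g*h).
Q = 0.618 * 0.00506 * sqrt(2*9.81*1.68) = 0.0180 m^3/s
Therefore the orifice discharge = 0.0180 m^3/s.


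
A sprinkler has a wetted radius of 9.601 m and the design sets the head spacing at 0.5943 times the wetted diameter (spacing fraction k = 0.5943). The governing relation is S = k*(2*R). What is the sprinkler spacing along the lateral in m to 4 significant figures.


S = 0.5943 * (2 * 9.601) = 11.41 m
Therefore the sprinkler spacing along the lateral = 11.41 m.


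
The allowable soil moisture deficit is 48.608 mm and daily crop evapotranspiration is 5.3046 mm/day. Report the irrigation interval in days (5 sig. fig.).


Approach: apply the irrigation interval relation, interval = SMD / ETc.
interval = 48.608 / 5.3046 = 9.1634 days
Therefore the irrigation interval = 9.1634 days.


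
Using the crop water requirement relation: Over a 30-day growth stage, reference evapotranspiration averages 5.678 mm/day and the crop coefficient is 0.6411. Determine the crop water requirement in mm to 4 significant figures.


Approach: apply the crop water requirement relation, CWR = ET0 * Kc * days.
CWR = 5.678 * 0.6411 * 30 = 109.2 mm
Therefore the crop water requirement = 109.2 mm.


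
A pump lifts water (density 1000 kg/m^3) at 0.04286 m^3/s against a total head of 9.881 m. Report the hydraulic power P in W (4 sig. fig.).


Approach: apply the hydraulic power relation, P = rho*g*Q*H.
P = 1000 * 9.81 * 0.04286 * 9.881 = 4155 W
Therefore the hydraulic power P = 4155 W.


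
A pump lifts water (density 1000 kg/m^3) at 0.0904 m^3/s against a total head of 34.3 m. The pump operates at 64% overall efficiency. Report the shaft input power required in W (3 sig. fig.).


Approach: apply hydraulic power then efficiency conversion, P = rho*g*Q*H; P_in = P/eta.
Step 1 — hydraulic power (P = rho*g*Q*H):
  P = 1000 * 9.81 * 0.0904 * 34.3 = 30418 W
Step 2 — input power: P_in = P/eta = 30418 / 0.64 = 47500 W
Therefore the shaft input power required = 47500 W.


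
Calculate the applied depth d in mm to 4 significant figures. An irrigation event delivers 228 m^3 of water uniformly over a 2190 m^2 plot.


Approach: apply depth from volume over area, d = (V/A)*1000.
d = (228 / 2190) * 1000 = 104.1 mm
Therefore the applied depth d = 104.1 mm.


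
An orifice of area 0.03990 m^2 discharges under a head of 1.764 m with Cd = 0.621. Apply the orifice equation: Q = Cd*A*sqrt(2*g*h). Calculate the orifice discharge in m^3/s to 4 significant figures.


Q = 0.621 * 0.03990 * sqrt(2*9.81*1.764) = 0.1458 m^3/s
Therefore the orifice discharge = 0.1458 m^3/s.


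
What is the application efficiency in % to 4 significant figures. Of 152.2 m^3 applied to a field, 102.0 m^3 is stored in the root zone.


Approach: apply the application efficiency ratio, Ea = (stored/applied)*100.
Ea = (102.0/152.2)*100 = 67.02 %
Therefore the application efficiency = 67.02 %.


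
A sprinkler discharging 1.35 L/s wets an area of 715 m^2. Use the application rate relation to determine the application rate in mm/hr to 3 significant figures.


Approach: apply the application rate relation, rate = (Q/A)*3600.
rate = (1.35 / 715) * 3600 = 6.80 mm/hr
Therefore the application rate = 6.80 mm/hr.


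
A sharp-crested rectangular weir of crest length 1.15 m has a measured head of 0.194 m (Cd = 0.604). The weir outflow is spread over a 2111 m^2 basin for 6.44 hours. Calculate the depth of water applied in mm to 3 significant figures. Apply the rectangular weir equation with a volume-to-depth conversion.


Approach: apply the rectangular weir equation with a volume-to-depth conversion, Q = (2/3)*Cd*L*sqrt(2g)*H^1.5; d = Q*t/A * 1000.
Step 1 — weir discharge:
  Q = (2/3)*0.604*1.15*sqrt(2*9.81)*0.194^1.5 = 0.17527 m^3/s
Step 2 — volume: V = 0.17527 * 6.44*3600 = 4063.3 m^3
Step 3 — depth: d = V/A * 1000 = 4063.3/2111 * 1000 = 1920 mm
Therefore the depth of water applied = 1920 mm.


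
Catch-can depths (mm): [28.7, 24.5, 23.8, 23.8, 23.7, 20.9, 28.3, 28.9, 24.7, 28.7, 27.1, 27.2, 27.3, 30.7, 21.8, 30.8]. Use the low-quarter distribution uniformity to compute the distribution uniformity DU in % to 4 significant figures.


Approach: apply the low-quarter distribution uniformity, DU = (mean of lowest quarter of readings / overall mean)*100.
sorted lowest 4 of 16: [20.9, 21.8, 23.7, 23.8] -> mean = 22.5500 mm
overall mean = 26.3062 mm
DU = (22.5500/26.3062)*100 = 85.72 %
Therefore the distribution uniformity DU = 85.72 %.


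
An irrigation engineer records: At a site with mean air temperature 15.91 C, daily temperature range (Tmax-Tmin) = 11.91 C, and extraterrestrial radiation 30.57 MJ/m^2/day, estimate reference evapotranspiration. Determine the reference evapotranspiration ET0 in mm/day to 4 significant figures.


Approach: apply the Hargreaves-Samani method, ET0 = 0.0023*(Tmean+17.8)*sqrt(Tmax-Tmin)*0.408*Ra.
ET0 = 0.0023*(15.91+17.8)*sqrt(11.91)*0.408*30.57 = 3.337 mm/day
Therefore the reference evapotranspiration ET0 = 3.337 mm/day.


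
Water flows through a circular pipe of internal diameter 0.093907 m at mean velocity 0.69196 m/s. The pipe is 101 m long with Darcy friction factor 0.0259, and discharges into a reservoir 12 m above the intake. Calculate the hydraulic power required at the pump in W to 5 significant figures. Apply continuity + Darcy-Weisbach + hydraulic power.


Approach: apply continuity + Darcy-Weisbach + hydraulic power, Q = A*v; hf = f*(L/D)*(v^2/(2g)); H = static + hf; P = rho*g*Q*H.
Step 1 — flow rate (continuity, Q = A*v):
  A = pi*(0.093907/2)^2 = 0.006926053 m^2
  Q = 0.006926053 * 0.69196 = 0.004792552 m^3/s
Step 2 — friction head loss (Darcy-Weisbach):
  hf = 0.0259 * (101/0.093907) * (0.69196^2 / (2*9.81))
  hf = 0.6798078 m
Step 3 — total head: H = 12 + 0.6798078 = 12.67981 m
Step 4 — hydraulic power (P = rho*g*Q*H):
  P = 1000 * 9.81 * 0.004792552 * 12.67981 = 596.14 W
Therefore the hydraulic power required at the pump = 596.14 W.


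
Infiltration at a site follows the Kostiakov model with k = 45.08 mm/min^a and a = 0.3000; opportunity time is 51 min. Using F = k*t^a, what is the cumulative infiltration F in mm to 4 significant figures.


F = 45.08 * 51^0.3000 = 146.6 mm
Therefore the cumulative infiltration F = 146.6 mm.


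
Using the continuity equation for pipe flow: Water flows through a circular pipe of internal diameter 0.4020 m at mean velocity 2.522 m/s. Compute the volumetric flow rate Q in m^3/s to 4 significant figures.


Approach: apply the continuity equation for pipe flow, Q = A * v with A = pi*(D/2)^2.
A = pi*(0.4020/2)^2 = 0.126923 m^2
Q = 0.126923 * 2.522 = 0.3201 m^3/s
Therefore the volumetric flow rate Q = 0.3201 m^3/s.


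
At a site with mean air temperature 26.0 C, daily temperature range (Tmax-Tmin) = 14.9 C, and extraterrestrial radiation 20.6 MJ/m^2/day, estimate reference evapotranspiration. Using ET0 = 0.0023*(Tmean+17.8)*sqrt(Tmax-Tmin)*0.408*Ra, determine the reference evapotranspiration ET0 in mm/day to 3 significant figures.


ET0 = 0.0023*(26.0+17.8)*sqrt(14.9)*0.408*20.6 = 3.27 mm/day
Therefore the reference evapotranspiration ET0 = 3.27 mm/day.


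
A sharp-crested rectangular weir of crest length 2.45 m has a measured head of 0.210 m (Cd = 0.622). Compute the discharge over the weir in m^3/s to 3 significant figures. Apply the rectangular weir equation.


Approach: apply the rectangular weir equation, Q = (2/3)*Cd*L*sqrt(2g)*H^1.5.
Q = (2/3)*0.622*2.45*sqrt(2*9.81)*0.210^1.5 = 0.433 m^3/s
Therefore the discharge over the weir = 0.433 m^3/s.


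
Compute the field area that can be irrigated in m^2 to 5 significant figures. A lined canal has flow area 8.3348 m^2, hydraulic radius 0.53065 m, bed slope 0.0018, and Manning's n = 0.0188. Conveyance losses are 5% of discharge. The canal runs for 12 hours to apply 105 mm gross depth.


Approach: apply Manning's equation with a conveyance and depth budget, Q = (1/n)*A*R^(2/3)*S^(1/2); Q_field = Q*(1-loss); Area = Q_field*t/(d/1000).
Step 1 — canal discharge (Manning's equation):
  Q = (1/0.0188) * 8.3348 * 0.53065^(2/3) * 0.0018^(1/2) = 12.32856 m^3/s
Step 2 — delivered flow: Q_field = 12.32856*(1 - 5/100) = 11.71213 m^3/s
Step 3 — volume delivered: V = 11.71213 * 12*3600 = 505964.1 m^3
Step 4 — area served: A = V / (depth/1000) = 505964.1 / 0.105 = 4818700 m^2
Therefore the field area that can be irrigated = 4818700 m^2.


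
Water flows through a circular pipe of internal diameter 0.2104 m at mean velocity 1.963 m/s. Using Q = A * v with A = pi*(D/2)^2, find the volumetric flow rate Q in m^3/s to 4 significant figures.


A = pi*(0.2104/2)^2 = 0.0347681 m^2
Q = 0.0347681 * 1.963 = 0.06825 m^3/s
Therefore the volumetric flow rate Q = 0.06825 m^3/s.


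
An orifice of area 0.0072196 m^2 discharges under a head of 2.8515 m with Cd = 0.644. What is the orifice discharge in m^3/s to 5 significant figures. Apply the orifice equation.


Approach: apply the orifice equation, Q = Cd*A*sqrt(2*g*h).
Q = 0.644 * 0.0072196 * sqrt(2*9.81*2.8515) = 0.034776 m^3/s
Therefore the orifice discharge = 0.034776 m^3/s.


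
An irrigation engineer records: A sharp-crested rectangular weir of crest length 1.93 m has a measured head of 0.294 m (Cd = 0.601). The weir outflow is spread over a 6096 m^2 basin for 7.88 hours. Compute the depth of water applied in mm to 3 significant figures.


Approach: apply the rectangular weir equation with a volume-to-depth conversion, Q = (2/3)*Cd*L*sqrt(2g)*H^1.5; d = Q*t/A * 1000.
Step 1 — weir discharge:
  Q = (2/3)*0.601*1.93*sqrt(2*9.81)*0.294^1.5 = 0.54602 m^3/s
Step 2 — volume: V = 0.54602 * 7.88*3600 = 15490 m^3
Step 3 — depth: d = V/A * 1000 = 15490/6096 * 1000 = 2540 mm
Therefore the depth of water applied = 2540 mm.


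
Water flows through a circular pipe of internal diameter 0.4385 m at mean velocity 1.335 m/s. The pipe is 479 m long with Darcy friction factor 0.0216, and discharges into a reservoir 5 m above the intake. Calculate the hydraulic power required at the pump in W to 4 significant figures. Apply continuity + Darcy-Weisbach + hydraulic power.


Approach: apply continuity + Darcy-Weisbach + hydraulic power, Q = A*v; hf = f*(L/D)*(v^2/(2g)); H = static + hf; P = rho*g*Q*H.
Step 1 — flow rate (continuity, Q = A*v):
  A = pi*(0.4385/2)^2 = 0.151018 m^2
  Q = 0.151018 * 1.335 = 0.201609 m^3/s
Step 2 — friction head loss (Darcy-Weisbach):
  hf = 0.0216 * (479/0.4385) * (1.335^2 / (2*9.81))
  hf = 2.14330 m
Step 3 — total head: H = 5 + 2.14330 = 7.14330 m
Step 4 — hydraulic power (P = rho*g*Q*H):
  P = 1000 * 9.81 * 0.201609 * 7.14330 = 14130 W
Therefore the hydraulic power required at the pump = 14130 W.


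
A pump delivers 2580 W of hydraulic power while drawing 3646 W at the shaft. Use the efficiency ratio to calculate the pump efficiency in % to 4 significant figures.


Approach: apply the efficiency ratio, eta = (P_out/P_in)*100.
eta = (2580 / 3646) * 100 = 70.76 %
Therefore the pump efficiency = 70.76 %.


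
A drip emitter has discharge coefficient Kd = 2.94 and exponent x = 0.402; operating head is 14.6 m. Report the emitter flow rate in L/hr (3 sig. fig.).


Approach: apply the emitter characteristic equation, q = Kd * h^x.
q = 2.94 * 14.6^0.402 = 8.64 L/hr
Therefore the emitter flow rate = 8.64 L/hr.


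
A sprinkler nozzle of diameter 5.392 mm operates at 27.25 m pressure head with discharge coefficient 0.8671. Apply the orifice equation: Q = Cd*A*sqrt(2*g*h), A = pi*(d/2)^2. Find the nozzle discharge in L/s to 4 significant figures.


A = pi*(5.392e-3/2)^2 = 2.28344e-05 m^2
Q = 0.8671 * 2.28344e-05 * sqrt(2*9.81*27.25) * 1000 = 0.4578 L/s
Therefore the nozzle discharge = 0.4578 L/s.


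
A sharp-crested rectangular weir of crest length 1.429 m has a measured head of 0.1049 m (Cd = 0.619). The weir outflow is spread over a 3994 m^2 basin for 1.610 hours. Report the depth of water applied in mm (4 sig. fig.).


Approach: apply the rectangular weir equation with a volume-to-depth conversion, Q = (2/3)*Cd*L*sqrt(2g)*H^1.5; d = Q*t/A * 1000.
Step 1 — weir discharge:
  Q = (2/3)*0.619*1.429*sqrt(2*9.81)*0.1049^1.5 = 0.0887451 m^3/s
Step 2 — volume: V = 0.0887451 * 1.610*3600 = 514.367 m^3
Step 3 — depth: d = V/A * 1000 = 514.367/3994 * 1000 = 128.8 mm
Therefore the depth of water applied = 128.8 mm.


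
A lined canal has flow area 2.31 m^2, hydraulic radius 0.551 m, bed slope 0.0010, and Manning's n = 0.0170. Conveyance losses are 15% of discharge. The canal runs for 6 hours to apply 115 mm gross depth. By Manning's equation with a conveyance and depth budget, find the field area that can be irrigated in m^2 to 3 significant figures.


Approach: apply Manning's equation with a conveyance and depth budget, Q = (1/n)*A*R^(2/3)*S^(1/2); Q_field = Q*(1-loss); Area = Q_field*t/(d/1000).
Step 1 — canal discharge (Manning's equation):
  Q = (1/0.0170) * 2.31 * 0.551^(2/3) * 0.0010^(1/2) = 2.8880 m^3/s
Step 2 — delivered flow: Q_field = 2.8880*(1 - 15/100) = 2.4548 m^3/s
Step 3 — volume delivered: V = 2.4548 * 6*3600 = 53024 m^3
Step 4 — area served: A = V / (depth/1000) = 53024 / 0.115 = 461000 m^2
Therefore the field area that can be irrigated = 461000 m^2.


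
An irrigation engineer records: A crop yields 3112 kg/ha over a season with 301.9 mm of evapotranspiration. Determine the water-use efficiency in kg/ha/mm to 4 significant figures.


Approach: apply the water-use efficiency ratio, WUE = yield/ET.
WUE = 3112 / 301.9 = 10.31 kg/ha/mm
Therefore the water-use efficiency = 10.31 kg/ha/mm.


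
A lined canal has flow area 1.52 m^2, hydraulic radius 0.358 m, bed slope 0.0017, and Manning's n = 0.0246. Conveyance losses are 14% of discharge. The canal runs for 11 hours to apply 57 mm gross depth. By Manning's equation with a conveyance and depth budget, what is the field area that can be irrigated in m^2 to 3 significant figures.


Approach: apply Manning's equation with a conveyance and depth budget, Q = (1/n)*A*R^(2/3)*S^(1/2); Q_field = Q*(1-loss); Area = Q_field*t/(d/1000).
Step 1 — canal discharge (Manning's equation):
  Q = (1/0.0246) * 1.52 * 0.358^(2/3) * 0.0017^(1/2) = 1.2845 m^3/s
Step 2 — delivered flow: Q_field = 1.2845*(1 - 14/100) = 1.1046 m^3/s
Step 3 — volume delivered: V = 1.1046 * 11*3600 = 43744 m^3
Step 4 — area served: A = V / (depth/1000) = 43744 / 0.057 = 767000 m^2
Therefore the field area that can be irrigated = 767000 m^2.


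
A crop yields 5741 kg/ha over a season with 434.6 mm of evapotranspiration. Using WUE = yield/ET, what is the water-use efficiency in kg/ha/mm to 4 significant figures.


WUE = 5741 / 434.6 = 13.21 kg/ha/mm
Therefore the water-use efficiency = 13.21 kg/ha/mm.


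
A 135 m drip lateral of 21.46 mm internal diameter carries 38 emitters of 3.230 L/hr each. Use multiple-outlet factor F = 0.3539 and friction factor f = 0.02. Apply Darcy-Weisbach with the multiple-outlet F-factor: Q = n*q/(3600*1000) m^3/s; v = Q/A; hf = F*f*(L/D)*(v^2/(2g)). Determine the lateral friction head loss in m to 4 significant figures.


Q = 38*3.230/(3600*1000) = 3.40944e-05 m^3/s
A = pi*(21.46e-3/2)^2 = 3.61701e-04 m^2, so v = Q/A = 0.0942615 m/s
hf = 0.3539*0.02*(135/0.02146)*(0.0942615^2/(2*9.81)) = 0.02016 m
Therefore the lateral friction head loss = 0.02016 m.


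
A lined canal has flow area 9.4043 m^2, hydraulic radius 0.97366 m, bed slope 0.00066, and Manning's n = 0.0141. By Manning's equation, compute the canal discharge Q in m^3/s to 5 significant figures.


Approach: apply Manning's equation, Q = (1/n)*A*R^(2/3)*S^(1/2).
Q = (1/0.0141) * 9.4043 * 0.97366^(2/3) * 0.00066^(1/2) = 16.833 m^3/s
Therefore the canal discharge Q = 16.833 m^3/s.
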